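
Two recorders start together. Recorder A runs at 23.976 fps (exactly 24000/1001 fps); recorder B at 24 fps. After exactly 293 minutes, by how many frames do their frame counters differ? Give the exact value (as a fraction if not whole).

293 min = 17580 s.
A emits 24000/1001 × 17580 = 421920000/1001 frames; B emits 24 × 17580 = 421920.
Difference = 421920/1001 frames (≈ 421.4985); B is ahead of A.

421920/1001 frames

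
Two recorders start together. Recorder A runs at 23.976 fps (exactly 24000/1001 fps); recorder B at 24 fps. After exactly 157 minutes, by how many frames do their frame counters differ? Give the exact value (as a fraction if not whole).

157 min = 9420 s.
A emits 24000/1001 × 9420 = 226080000/1001 frames; B emits 24 × 9420 = 226080.
Difference = 226080/1001 frames (≈ 225.8541); B is ahead of A.

226080/1001 frames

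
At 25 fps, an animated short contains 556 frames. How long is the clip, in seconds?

Running time = 556 / (25) = 22.24 s.

22.24 seconds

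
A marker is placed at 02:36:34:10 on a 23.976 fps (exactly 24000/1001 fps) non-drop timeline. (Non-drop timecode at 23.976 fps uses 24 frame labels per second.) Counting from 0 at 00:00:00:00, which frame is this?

frame 225466

Total seconds to the label: (2 × 3600 + 36 × 60 + 34) = 9394.
Frame index = 9394 × 24 + 10 = 225466.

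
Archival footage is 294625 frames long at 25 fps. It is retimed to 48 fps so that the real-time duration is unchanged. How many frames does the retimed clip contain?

565680 frames

Target frames = source frames × (target rate / source rate) = 294625 × (48)/(25) = 294625 × 48/25 = 565680.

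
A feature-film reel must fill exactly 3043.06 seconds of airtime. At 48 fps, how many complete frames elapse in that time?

146066 frames

Frames = 3043.06 × 48 = 3651672/25 ≈ 146066.8800.
Complete frames: 146066.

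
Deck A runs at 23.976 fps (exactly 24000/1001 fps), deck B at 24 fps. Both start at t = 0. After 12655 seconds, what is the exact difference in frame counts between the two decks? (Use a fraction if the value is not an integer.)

303720/1001 frames

A emits 24000/1001 × 12655 = 303720000/1001 frames; B emits 24 × 12655 = 303720.
Difference = 303720/1001 frames (≈ 303.4166); B is ahead of A.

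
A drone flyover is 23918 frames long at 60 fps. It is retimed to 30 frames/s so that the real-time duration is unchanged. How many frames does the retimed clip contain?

11959 frames

Target frames = source frames × (target rate / source rate) = 23918 × (30)/(60) = 23918 × 1/2 = 11959.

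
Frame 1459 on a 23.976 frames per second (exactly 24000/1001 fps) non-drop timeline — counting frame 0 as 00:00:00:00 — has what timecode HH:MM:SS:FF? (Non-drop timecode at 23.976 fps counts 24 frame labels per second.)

00:01:00:19

1459 ÷ 24 = 60 full seconds, remainder 19 frames.
60 s = 0 h 1 min 0 s.
Timecode: 00:01:00:19.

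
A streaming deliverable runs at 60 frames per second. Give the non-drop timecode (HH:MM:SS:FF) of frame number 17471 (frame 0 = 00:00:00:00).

17471 ÷ 60 = 291 full seconds, remainder 11 frames.
291 s = 0 h 4 min 51 s.
Timecode: 00:04:51:11.

00:04:51:11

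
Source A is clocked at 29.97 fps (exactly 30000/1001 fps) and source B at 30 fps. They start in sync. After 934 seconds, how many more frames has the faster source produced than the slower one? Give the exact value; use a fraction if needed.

28020/1001 frames

A emits 30000/1001 × 934 = 28020000/1001 frames; B emits 30 × 934 = 28020.
Difference = 28020/1001 frames (≈ 27.9920); B is ahead of A.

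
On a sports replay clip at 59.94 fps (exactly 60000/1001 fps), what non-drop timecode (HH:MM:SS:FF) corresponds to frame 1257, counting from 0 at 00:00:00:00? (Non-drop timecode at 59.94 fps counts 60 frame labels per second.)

1257 ÷ 60 = 20 full seconds, remainder 57 frames.
20 s = 0 h 0 min 20 s.
Timecode: 00:00:20:57.

00:00:20:57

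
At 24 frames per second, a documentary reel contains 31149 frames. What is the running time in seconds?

Running time = 31149 / (24) = 1297.875 s.

1297.875 seconds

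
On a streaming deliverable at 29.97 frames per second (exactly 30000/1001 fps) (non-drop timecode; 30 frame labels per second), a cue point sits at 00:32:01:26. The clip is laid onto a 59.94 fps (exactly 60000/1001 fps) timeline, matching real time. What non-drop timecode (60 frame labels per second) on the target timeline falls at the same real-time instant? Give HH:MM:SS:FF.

Source frame index: (0×3600 + 32×60 + 1) × 30 + 26 = 57656.
Real time: 57656 / (30000/1001) = 7214207/3750 s.
Target frame: (7214207/3750) × (60000/1001) = 115312.
At 60 labels/s: frame 115312 → 00:32:01:52.

00:32:01:52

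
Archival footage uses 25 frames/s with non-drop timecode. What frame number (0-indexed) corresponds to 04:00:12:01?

Total seconds to the label: (4 × 3600 + 0 × 60 + 12) = 14412.
Frame index = 14412 × 25 + 1 = 360301.

360301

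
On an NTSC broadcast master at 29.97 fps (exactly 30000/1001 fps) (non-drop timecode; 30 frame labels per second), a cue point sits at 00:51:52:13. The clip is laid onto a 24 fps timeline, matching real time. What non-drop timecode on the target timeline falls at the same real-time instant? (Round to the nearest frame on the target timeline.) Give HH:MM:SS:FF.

Source frame index: (0×3600 + 51×60 + 52) × 30 + 13 = 93373.
Real time: 93373 / (30000/1001) = 93466373/30000 s.
Target frame: (93466373/30000) × (24) = 93466373/1250 ≈ 74773.098 → 74773.
At 24 labels/s: frame 74773 → 00:51:55:13.

00:51:55:13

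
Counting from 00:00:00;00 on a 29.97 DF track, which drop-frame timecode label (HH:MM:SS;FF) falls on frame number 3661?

00:02:02;05

Ten DF minutes hold 17982 frames, so frame 3661 lies in block 0 (frames 0–17981) with 3661 frames into that block.
The block's first minute is 1800 frames and the rest 1798 each; 3661 frames reaches minute 2, so 0 × 18 + 2 × 2 = 4 labels have been skipped so far.
Adding those back, label number 3661 + 4 = 3665 at 30 labels/s is 122 s + 5 f = 0 h 2 min 2 s frame 5, i.e. 00:02:02;05.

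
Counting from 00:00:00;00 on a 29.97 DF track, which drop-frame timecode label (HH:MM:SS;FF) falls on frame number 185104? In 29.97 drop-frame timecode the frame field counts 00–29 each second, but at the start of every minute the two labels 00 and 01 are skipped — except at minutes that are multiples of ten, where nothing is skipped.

01:42:56;08

Each 10-minute DF block holds 10 × 60 × 30 − 9 × 2 = 17982 frames. 185104 ÷ 17982 → 10 full blocks, remainder 5284.
Within the partial block the first minute is 1800 frames and each further minute 1798, so 2 further minute boundaries passed. Total skipped labels = 18 × 10 + 2 × 2 = 184.
Non-drop label index = 185104 + 184 = 185288; at 30 labels/s that is 01:42:56:08, i.e. DF 01:42:56;08.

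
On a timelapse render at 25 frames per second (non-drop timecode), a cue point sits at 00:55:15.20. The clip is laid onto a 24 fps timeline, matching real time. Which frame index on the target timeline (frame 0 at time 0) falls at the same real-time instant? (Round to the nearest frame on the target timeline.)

Source frame index: (0×3600 + 55×60 + 15) × 25 + 20 = 82895.
Real time: 82895 / (25) = 16579/5 s.
Target frame: (16579/5) × (24) = 397896/5 ≈ 79579.200 → 79579.

frame 79579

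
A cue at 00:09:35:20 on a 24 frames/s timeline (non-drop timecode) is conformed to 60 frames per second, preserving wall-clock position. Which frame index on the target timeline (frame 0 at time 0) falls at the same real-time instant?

Source frame index: (0×3600 + 9×60 + 35) × 24 + 20 = 13820.
Real time: 13820 / (24) = 3455/6 s.
Target frame: (3455/6) × (60) = 34550.

frame 34550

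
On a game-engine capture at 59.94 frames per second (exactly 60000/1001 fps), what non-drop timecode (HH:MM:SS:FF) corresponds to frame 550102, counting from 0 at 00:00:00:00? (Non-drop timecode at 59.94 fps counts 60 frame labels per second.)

550102 ÷ 60 = 9168 full seconds, remainder 22 frames.
9168 s = 2 h 32 min 48 s.
Timecode: 02:32:48:22.

02:32:48:22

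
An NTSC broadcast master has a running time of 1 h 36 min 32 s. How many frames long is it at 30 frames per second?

173760 frames

1 h 36 min 32 s = 5792 s.
Frames = 5792 × 30 = 173760.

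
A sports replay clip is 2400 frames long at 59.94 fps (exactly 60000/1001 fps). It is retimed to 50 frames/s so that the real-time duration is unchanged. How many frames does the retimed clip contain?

2002 frames

Target frames = source frames × (target rate / source rate) = 2400 × (50)/(60000/1001) = 2400 × 1001/1200 = 2002.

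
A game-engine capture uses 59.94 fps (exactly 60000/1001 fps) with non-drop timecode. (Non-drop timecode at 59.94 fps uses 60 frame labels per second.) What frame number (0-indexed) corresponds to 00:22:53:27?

Total seconds to the label: (0 × 3600 + 22 × 60 + 53) = 1373.
Frame index = 1373 × 60 + 27 = 82407.

frame 82407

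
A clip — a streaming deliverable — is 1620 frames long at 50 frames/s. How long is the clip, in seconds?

32.4 seconds

Running time = 1620 / (50) = 32.4 s.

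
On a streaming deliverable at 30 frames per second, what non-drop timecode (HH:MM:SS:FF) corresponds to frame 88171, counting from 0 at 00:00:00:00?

00:48:59:01

88171 ÷ 30 = 2939 full seconds, remainder 1 frame.
2939 s = 0 h 48 min 59 s.
Timecode: 00:48:59:01.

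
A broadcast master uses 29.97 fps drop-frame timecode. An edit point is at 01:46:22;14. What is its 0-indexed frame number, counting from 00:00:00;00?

As if non-drop at 30 labels/s: (1 × 3600 + 46 × 60 + 22) × 30 + 14 = 191474.
Minute boundaries passed: 106; those not divisible by 10: 106 − 10 = 96; dropped labels = 2 × 96 = 192.
Actual frame index = 191474 − 192 = 191282.

191282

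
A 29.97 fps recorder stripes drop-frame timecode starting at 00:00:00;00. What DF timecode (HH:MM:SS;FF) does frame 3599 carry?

00:02:00;03

Each 10-minute DF block holds 10 × 60 × 30 − 9 × 2 = 17982 frames. 3599 ÷ 17982 → 0 full blocks, remainder 3599.
Within the partial block the first minute is 1800 frames and each further minute 1798, so 2 further minute boundaries passed. Total skipped labels = 18 × 0 + 2 × 2 = 4.
Non-drop label index = 3599 + 4 = 3603; at 30 labels/s that is 00:02:00:03, i.e. DF 00:02:00;03.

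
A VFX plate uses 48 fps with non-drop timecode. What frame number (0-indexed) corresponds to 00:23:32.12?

67788

Total seconds to the label: (0 × 3600 + 23 × 60 + 32) = 1412.
Frame index = 1412 × 48 + 12 = 67788.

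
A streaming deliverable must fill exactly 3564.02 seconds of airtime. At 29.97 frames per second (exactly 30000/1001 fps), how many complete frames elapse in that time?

Frames = 3564.02 × 30000/1001 = 106920600/1001 ≈ 106813.7862.
Complete frames: 106813.

106813 frames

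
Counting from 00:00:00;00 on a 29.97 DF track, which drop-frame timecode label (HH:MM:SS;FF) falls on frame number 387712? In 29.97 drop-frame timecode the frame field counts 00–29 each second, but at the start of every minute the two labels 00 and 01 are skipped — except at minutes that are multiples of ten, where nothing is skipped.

03:35:36;20

Ten DF minutes hold 17982 frames, so frame 387712 lies in block 21 (frames 377622–395603) with 10090 frames into that block.
The block's first minute is 1800 frames and the rest 1798 each; 10090 frames reaches minute 5, so 21 × 18 + 5 × 2 = 388 labels have been skipped so far.
Adding those back, label number 387712 + 388 = 388100 at 30 labels/s is 12936 s + 20 f = 3 h 35 min 36 s frame 20, i.e. 03:35:36;20.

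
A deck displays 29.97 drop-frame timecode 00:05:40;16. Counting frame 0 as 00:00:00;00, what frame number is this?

10206

As if non-drop at 30 labels/s: (0 × 3600 + 5 × 60 + 40) × 30 + 16 = 10216.
Minute boundaries passed: 5; those not divisible by 10: 5 − 0 = 5; dropped labels = 2 × 5 = 10.
Actual frame index = 10216 − 10 = 10206.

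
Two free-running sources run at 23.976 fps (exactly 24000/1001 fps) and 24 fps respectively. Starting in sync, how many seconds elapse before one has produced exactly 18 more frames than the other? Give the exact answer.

750.75 seconds

The gap grows by |24 − 24000/1001| = 24/1001 frames per second.
Time for a 18-frame gap: 18 ÷ (24/1001) = 750.75 s.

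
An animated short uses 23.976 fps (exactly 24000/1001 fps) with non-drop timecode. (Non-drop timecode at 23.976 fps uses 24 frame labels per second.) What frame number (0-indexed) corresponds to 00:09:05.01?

Total seconds to the label: (0 × 3600 + 9 × 60 + 5) = 545.
Frame index = 545 × 24 + 1 = 13081.

frame 13081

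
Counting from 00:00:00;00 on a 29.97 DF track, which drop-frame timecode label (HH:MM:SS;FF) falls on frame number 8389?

00:04:39;27

Each 10-minute DF block holds 10 × 60 × 30 − 9 × 2 = 17982 frames. 8389 ÷ 17982 → 0 full blocks, remainder 8389.
Within the partial block the first minute is 1800 frames and each further minute 1798, so 4 further minute boundaries passed. Total skipped labels = 18 × 0 + 2 × 4 = 8.
Non-drop label index = 8389 + 8 = 8397; at 30 labels/s that is 00:04:39:27, i.e. DF 00:04:39;27.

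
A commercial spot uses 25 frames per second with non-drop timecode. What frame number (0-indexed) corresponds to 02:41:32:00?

frame 242300

Total seconds to the label: (2 × 3600 + 41 × 60 + 32) = 9692.
Frame index = 9692 × 25 + 0 = 242300.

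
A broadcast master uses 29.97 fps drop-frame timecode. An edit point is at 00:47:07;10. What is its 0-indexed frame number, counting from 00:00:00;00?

Complete 10-minute blocks: 4, each 17982 frames → 71928.
Remaining 7 whole minutes in the current block: 1800 + 6 × 1798 = 12588 frames.
Within the current minute: 7 × 30 + 10 − 2 = 218 (labels ;00/;01 skipped at this minute). Total = 71928 + 12588 + 218 = 84734.

84734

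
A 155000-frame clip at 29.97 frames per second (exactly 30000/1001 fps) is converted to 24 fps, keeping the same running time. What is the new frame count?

Target frames = source frames × (target rate / source rate) = 155000 × (24)/(30000/1001) = 155000 × 1001/1250 = 124124.

124124 frames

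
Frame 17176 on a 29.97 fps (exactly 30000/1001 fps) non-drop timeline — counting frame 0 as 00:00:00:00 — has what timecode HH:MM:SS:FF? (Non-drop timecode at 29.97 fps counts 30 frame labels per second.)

00:09:32:16

17176 ÷ 30 = 572 full seconds, remainder 16 frames.
572 s = 0 h 9 min 32 s.
Timecode: 00:09:32:16.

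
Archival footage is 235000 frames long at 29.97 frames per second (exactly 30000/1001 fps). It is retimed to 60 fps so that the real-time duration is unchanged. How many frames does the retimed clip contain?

Target frames = source frames × (target rate / source rate) = 235000 × (60)/(30000/1001) = 235000 × 1001/500 = 470470.

470470 frames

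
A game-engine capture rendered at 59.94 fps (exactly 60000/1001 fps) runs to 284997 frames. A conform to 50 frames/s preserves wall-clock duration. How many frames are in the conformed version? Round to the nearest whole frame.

237735 frames

Frames at target rate = 284997 × (50) / (60000/1001) = 95093999/400 ≈ 237734.997.
Nearest whole frame: 237735.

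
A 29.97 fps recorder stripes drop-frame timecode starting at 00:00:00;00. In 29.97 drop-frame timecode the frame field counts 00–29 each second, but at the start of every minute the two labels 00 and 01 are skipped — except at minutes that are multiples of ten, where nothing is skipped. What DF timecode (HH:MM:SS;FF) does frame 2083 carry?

Ten DF minutes hold 17982 frames, so frame 2083 lies in block 0 (frames 0–17981) with 2083 frames into that block.
The block's first minute is 1800 frames and the rest 1798 each; 2083 frames reaches minute 1, so 0 × 18 + 1 × 2 = 2 labels have been skipped so far.
Adding those back, label number 2083 + 2 = 2085 at 30 labels/s is 69 s + 15 f = 0 h 1 min 9 s frame 15, i.e. 00:01:09;15.

00:01:09;15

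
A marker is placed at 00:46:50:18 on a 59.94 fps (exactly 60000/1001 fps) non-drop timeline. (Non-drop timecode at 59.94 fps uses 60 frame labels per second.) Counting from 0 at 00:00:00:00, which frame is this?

Total seconds to the label: (0 × 3600 + 46 × 60 + 50) = 2810.
Frame index = 2810 × 60 + 18 = 168618.

168618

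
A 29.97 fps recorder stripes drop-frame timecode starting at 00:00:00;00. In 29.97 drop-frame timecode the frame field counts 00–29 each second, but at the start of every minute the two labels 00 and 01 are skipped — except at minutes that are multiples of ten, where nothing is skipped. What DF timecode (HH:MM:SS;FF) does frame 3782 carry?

Ten DF minutes hold 17982 frames, so frame 3782 lies in block 0 (frames 0–17981) with 3782 frames into that block.
The block's first minute is 1800 frames and the rest 1798 each; 3782 frames reaches minute 2, so 0 × 18 + 2 × 2 = 4 labels have been skipped so far.
Adding those back, label number 3782 + 4 = 3786 at 30 labels/s is 126 s + 6 f = 0 h 2 min 6 s frame 6, i.e. 00:02:06;06.

00:02:06;06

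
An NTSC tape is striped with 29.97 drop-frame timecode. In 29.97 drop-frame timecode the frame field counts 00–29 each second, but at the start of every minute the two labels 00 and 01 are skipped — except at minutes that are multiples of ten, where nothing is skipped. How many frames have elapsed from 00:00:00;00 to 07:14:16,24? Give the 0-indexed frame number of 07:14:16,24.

780922

As if non-drop at 30 labels/s: (7 × 3600 + 14 × 60 + 16) × 30 + 24 = 781704.
Minute boundaries passed: 434; those not divisible by 10: 434 − 43 = 391; dropped labels = 2 × 391 = 782.
Actual frame index = 781704 − 782 = 780922.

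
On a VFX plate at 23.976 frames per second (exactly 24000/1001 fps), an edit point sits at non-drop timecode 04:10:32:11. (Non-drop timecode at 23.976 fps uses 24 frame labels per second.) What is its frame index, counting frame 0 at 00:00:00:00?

frame 360779

Total seconds to the label: (4 × 3600 + 10 × 60 + 32) = 15032.
Frame index = 15032 × 24 + 11 = 360779.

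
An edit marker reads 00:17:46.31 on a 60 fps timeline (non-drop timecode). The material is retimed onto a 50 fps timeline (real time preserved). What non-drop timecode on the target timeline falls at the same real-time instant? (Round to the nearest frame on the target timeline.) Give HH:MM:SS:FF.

00:17:46:26

Source frame index: (0×3600 + 17×60 + 46) × 60 + 31 = 63991.
Real time: 63991 / (60) = 63991/60 s.
Target frame: (63991/60) × (50) = 319955/6 ≈ 53325.833 → 53326.
At 50 labels/s: frame 53326 → 00:17:46:26.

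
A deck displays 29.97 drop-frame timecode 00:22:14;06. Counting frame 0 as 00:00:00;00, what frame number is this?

As if non-drop at 30 labels/s: (0 × 3600 + 22 × 60 + 14) × 30 + 6 = 40026.
Minute boundaries passed: 22; those not divisible by 10: 22 − 2 = 20; dropped labels = 2 × 20 = 40.
Actual frame index = 40026 − 40 = 39986.

39986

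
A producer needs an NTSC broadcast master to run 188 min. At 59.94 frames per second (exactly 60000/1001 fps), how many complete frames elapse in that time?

188 min = 11280 s.
Frames = 11280 × 60000/1001 = 676800000/1001 ≈ 676123.8761.
Complete frames: 676123.

676123 frames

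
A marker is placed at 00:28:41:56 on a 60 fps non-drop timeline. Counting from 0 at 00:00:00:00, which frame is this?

Total seconds to the label: (0 × 3600 + 28 × 60 + 41) = 1721.
Frame index = 1721 × 60 + 56 = 103316.

frame 103316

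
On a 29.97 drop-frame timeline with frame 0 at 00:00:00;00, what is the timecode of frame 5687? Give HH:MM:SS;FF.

00:03:09;23

Each 10-minute DF block holds 10 × 60 × 30 − 9 × 2 = 17982 frames. 5687 ÷ 17982 → 0 full blocks, remainder 5687.
Within the partial block the first minute is 1800 frames and each further minute 1798, so 3 further minute boundaries passed. Total skipped labels = 18 × 0 + 2 × 3 = 6.
Non-drop label index = 5687 + 6 = 5693; at 30 labels/s that is 00:03:09:23, i.e. DF 00:03:09;23.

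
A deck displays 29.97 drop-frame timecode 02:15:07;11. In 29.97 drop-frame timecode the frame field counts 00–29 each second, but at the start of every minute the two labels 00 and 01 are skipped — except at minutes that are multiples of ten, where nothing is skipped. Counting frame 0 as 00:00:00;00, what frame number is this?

242977

As if non-drop at 30 labels/s: (2 × 3600 + 15 × 60 + 7) × 30 + 11 = 243221.
Minute boundaries passed: 135; those not divisible by 10: 135 − 13 = 122; dropped labels = 2 × 122 = 244.
Actual frame index = 243221 − 244 = 242977.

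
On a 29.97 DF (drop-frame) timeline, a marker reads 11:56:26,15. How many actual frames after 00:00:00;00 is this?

1288305

As if non-drop at 30 labels/s: (11 × 3600 + 56 × 60 + 26) × 30 + 15 = 1289595.
Minute boundaries passed: 716; those not divisible by 10: 716 − 71 = 645; dropped labels = 2 × 645 = 1290.
Actual frame index = 1289595 − 1290 = 1288305.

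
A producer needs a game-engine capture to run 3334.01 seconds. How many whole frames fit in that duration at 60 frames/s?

Frames = 3334.01 × 60 = 1000203/5 ≈ 200040.6000.
Complete frames: 200040.

200040 frames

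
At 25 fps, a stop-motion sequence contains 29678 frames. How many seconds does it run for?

1187.12 seconds

Running time = 29678 / (25) = 1187.12 s.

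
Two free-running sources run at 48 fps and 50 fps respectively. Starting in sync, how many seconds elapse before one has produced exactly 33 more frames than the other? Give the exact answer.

16.5 seconds

The gap grows by |50 − 48| = 2 frames per second.
Time for a 33-frame gap: 33 ÷ (2) = 16.5 s.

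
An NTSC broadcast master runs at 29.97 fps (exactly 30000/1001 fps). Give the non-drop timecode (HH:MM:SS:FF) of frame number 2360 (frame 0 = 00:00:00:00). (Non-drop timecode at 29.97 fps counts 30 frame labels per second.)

00:01:18:20

2360 ÷ 30 = 78 full seconds, remainder 20 frames.
78 s = 0 h 1 min 18 s.
Timecode: 00:01:18:20.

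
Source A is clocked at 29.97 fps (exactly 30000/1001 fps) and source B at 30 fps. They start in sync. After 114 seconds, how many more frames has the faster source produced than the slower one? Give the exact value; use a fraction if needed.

3420/1001 frames

A emits 30000/1001 × 114 = 3420000/1001 frames; B emits 30 × 114 = 3420.
Difference = 3420/1001 frames (≈ 3.4166); B is ahead of A.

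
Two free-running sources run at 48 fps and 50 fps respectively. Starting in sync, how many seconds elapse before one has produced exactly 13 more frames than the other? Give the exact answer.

The gap grows by |50 − 48| = 2 frames per second.
Time for a 13-frame gap: 13 ÷ (2) = 6.5 s.

6.5 seconds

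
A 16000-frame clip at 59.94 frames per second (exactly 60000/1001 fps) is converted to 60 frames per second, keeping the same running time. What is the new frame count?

Target frames = source frames × (target rate / source rate) = 16000 × (60)/(60000/1001) = 16000 × 1001/1000 = 16016.

16016 frames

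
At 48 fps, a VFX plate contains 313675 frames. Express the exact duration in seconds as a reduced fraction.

313675/48 seconds

Running time = 313675 ÷ (48) = 313675 × 1/48 = 313675/48 s.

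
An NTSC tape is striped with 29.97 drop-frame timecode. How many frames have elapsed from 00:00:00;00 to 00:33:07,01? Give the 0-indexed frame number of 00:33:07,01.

As if non-drop at 30 labels/s: (0 × 3600 + 33 × 60 + 7) × 30 + 1 = 59611.
Minute boundaries passed: 33; those not divisible by 10: 33 − 3 = 30; dropped labels = 2 × 30 = 60.
Actual frame index = 59611 − 60 = 59551.

59551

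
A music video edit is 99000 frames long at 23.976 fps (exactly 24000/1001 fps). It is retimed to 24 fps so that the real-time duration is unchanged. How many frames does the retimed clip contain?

Target frames = source frames × (target rate / source rate) = 99000 × (24)/(24000/1001) = 99000 × 1001/1000 = 99099.

99099 frames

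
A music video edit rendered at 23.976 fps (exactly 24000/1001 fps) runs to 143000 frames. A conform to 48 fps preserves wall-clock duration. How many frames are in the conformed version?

Target frames = source frames × (target rate / source rate) = 143000 × (48)/(24000/1001) = 143000 × 1001/500 = 286286.

286286 frames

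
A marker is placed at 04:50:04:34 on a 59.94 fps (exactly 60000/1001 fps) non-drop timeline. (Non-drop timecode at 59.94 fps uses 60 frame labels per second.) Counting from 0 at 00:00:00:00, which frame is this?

Total seconds to the label: (4 × 3600 + 50 × 60 + 4) = 17404.
Frame index = 17404 × 60 + 34 = 1044274.

frame 1044274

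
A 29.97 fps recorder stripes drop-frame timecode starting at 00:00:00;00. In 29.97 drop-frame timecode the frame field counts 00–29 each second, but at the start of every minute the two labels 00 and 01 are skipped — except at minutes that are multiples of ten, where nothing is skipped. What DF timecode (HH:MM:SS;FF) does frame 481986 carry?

Each 10-minute DF block holds 10 × 60 × 30 − 9 × 2 = 17982 frames. 481986 ÷ 17982 → 26 full blocks, remainder 14454.
Within the partial block the first minute is 1800 frames and each further minute 1798, so 8 further minute boundaries passed. Total skipped labels = 18 × 26 + 2 × 8 = 484.
Non-drop label index = 481986 + 484 = 482470; at 30 labels/s that is 04:28:02:10, i.e. DF 04:28:02;10.

04:28:02;10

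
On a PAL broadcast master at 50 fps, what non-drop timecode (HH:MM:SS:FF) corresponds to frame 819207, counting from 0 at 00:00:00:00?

04:33:04:07

819207 ÷ 50 = 16384 full seconds, remainder 7 frames.
16384 s = 4 h 33 min 4 s.
Timecode: 04:33:04:07.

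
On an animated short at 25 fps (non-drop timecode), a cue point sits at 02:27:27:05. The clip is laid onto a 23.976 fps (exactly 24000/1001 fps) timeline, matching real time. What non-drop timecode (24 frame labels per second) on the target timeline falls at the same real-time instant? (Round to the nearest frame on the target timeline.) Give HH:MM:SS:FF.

02:27:18:09

Source frame index: (2×3600 + 27×60 + 27) × 25 + 5 = 221180.
Real time: 221180 / (25) = 44236/5 s.
Target frame: (44236/5) × (24000/1001) = 212332800/1001 ≈ 212120.679 → 212121.
At 24 labels/s: frame 212121 → 02:27:18:09.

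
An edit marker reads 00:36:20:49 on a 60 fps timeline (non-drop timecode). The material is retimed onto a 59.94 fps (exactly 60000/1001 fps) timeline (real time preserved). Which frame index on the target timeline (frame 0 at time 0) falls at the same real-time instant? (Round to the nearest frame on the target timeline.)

frame 130718

Source frame index: (0×3600 + 36×60 + 20) × 60 + 49 = 130849.
Real time: 130849 / (60) = 130849/60 s.
Target frame: (130849/60) × (60000/1001) = 130849000/1001 ≈ 130718.282 → 130718.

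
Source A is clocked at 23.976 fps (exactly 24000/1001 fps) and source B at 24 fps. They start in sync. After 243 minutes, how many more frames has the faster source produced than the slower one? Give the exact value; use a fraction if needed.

349920/1001 frames

243 min = 14580 s.
A emits 24000/1001 × 14580 = 349920000/1001 frames; B emits 24 × 14580 = 349920.
Difference = 349920/1001 frames (≈ 349.5704); B is ahead of A.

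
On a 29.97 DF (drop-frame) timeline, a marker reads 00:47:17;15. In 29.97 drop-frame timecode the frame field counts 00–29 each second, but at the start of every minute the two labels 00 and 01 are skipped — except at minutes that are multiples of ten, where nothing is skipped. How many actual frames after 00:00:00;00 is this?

As if non-drop at 30 labels/s: (0 × 3600 + 47 × 60 + 17) × 30 + 15 = 85125.
Minute boundaries passed: 47; those not divisible by 10: 47 − 4 = 43; dropped labels = 2 × 43 = 86.
Actual frame index = 85125 − 86 = 85039.

85039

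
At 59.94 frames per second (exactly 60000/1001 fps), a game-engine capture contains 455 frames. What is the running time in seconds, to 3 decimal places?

7.591 seconds

Running time = 455 × 1001/60000 = 91091/12000 s ≈ 7.591 s.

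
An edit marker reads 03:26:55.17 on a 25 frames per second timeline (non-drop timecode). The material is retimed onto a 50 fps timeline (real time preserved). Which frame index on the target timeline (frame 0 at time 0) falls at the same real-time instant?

frame 620784

Source frame index: (3×3600 + 26×60 + 55) × 25 + 17 = 310392.
Real time: 310392 / (25) = 310392/25 s.
Target frame: (310392/25) × (50) = 620784.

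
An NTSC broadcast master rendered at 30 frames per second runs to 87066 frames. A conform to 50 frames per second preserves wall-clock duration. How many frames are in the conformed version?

Target frames = source frames × (target rate / source rate) = 87066 × (50)/(30) = 87066 × 5/3 = 145110.

145110 frames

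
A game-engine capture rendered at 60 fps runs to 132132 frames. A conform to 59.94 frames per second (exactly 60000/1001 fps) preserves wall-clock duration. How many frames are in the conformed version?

132000 frames

Target frames = source frames × (target rate / source rate) = 132132 × (60000/1001)/(60) = 132132 × 1000/1001 = 132000.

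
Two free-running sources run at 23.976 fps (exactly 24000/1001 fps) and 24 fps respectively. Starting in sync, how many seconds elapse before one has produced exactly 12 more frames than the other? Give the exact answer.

The gap grows by |24 − 24000/1001| = 24/1001 frames per second.
Time for a 12-frame gap: 12 ÷ (24/1001) = 500.5 s.

500.5 seconds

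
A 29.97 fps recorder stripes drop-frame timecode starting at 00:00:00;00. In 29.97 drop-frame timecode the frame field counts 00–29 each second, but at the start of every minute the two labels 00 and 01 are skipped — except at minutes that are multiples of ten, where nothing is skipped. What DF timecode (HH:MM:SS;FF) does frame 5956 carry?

00:03:18;22

Each 10-minute DF block holds 10 × 60 × 30 − 9 × 2 = 17982 frames. 5956 ÷ 17982 → 0 full blocks, remainder 5956.
Within the partial block the first minute is 1800 frames and each further minute 1798, so 3 further minute boundaries passed. Total skipped labels = 18 × 0 + 2 × 3 = 6.
Non-drop label index = 5956 + 6 = 5962; at 30 labels/s that is 00:03:18:22, i.e. DF 00:03:18;22.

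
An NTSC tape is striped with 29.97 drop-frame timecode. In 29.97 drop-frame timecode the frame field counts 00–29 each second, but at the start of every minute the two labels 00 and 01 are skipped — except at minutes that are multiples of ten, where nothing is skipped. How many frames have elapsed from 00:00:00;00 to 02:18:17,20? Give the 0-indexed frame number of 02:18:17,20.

248680

As if non-drop at 30 labels/s: (2 × 3600 + 18 × 60 + 17) × 30 + 20 = 248930.
Minute boundaries passed: 138; those not divisible by 10: 138 − 13 = 125; dropped labels = 2 × 125 = 250.
Actual frame index = 248930 − 250 = 248680.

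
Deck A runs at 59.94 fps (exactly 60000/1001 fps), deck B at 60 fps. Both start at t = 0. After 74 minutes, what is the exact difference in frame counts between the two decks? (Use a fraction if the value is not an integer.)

266400/1001 frames

74 min = 4440 s.
A emits 60000/1001 × 4440 = 266400000/1001 frames; B emits 60 × 4440 = 266400.
Difference = 266400/1001 frames (≈ 266.1339); B is ahead of A.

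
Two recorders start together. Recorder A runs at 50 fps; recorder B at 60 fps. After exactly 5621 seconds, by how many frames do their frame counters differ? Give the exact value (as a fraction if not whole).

A emits 50 × 5621 = 281050 frames; B emits 60 × 5621 = 337260.
Difference = 56210 frames; B is ahead of A.

56210 frames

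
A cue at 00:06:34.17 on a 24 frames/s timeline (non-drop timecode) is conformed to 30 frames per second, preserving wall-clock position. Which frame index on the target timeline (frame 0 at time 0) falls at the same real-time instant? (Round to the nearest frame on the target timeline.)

frame 11841

Source frame index: (0×3600 + 6×60 + 34) × 24 + 17 = 9473.
Real time: 9473 / (24) = 9473/24 s.
Target frame: (9473/24) × (30) = 47365/4 ≈ 11841.250 → 11841.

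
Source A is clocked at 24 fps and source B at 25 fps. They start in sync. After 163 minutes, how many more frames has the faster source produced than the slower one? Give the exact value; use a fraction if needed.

163 min = 9780 s.
A emits 24 × 9780 = 234720 frames; B emits 25 × 9780 = 244500.
Difference = 9780 frames; B is ahead of A.

9780 frames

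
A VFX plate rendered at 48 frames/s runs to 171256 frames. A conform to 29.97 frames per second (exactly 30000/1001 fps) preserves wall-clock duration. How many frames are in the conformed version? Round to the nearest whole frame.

106928 frames

Frames at target rate = 171256 × (30000/1001) / (48) = 107035000/1001 ≈ 106928.072.
Nearest whole frame: 106928.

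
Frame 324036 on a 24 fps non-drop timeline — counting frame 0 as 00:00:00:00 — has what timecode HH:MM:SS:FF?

03:45:01:12

324036 ÷ 24 = 13501 full seconds, remainder 12 frames.
13501 s = 3 h 45 min 1 s.
Timecode: 03:45:01:12.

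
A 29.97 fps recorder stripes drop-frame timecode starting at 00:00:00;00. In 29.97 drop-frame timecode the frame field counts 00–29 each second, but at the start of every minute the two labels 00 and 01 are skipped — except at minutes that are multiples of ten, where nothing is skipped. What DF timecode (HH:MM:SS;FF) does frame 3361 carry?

00:01:52;03

Each 10-minute DF block holds 10 × 60 × 30 − 9 × 2 = 17982 frames. 3361 ÷ 17982 → 0 full blocks, remainder 3361.
Within the partial block the first minute is 1800 frames and each further minute 1798, so 1 further minute boundary passed. Total skipped labels = 18 × 0 + 2 × 1 = 2.
Non-drop label index = 3361 + 2 = 3363; at 30 labels/s that is 00:01:52:03, i.e. DF 00:01:52;03.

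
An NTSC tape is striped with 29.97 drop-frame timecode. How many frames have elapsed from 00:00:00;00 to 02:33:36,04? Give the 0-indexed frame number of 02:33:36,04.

As if non-drop at 30 labels/s: (2 × 3600 + 33 × 60 + 36) × 30 + 4 = 276484.
Minute boundaries passed: 153; those not divisible by 10: 153 − 15 = 138; dropped labels = 2 × 138 = 276.
Actual frame index = 276484 − 276 = 276208.

276208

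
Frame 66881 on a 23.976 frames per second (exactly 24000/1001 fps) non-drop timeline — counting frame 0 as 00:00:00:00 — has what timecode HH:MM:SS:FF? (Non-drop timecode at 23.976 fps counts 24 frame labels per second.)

66881 ÷ 24 = 2786 full seconds, remainder 17 frames.
2786 s = 0 h 46 min 26 s.
Timecode: 00:46:26:17.

00:46:26:17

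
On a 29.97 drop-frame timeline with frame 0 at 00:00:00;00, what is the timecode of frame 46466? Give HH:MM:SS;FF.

Ten DF minutes hold 17982 frames, so frame 46466 lies in block 2 (frames 35964–53945) with 10502 frames into that block.
The block's first minute is 1800 frames and the rest 1798 each; 10502 frames reaches minute 5, so 2 × 18 + 5 × 2 = 46 labels have been skipped so far.
Adding those back, label number 46466 + 46 = 46512 at 30 labels/s is 1550 s + 12 f = 0 h 25 min 50 s frame 12, i.e. 00:25:50;12.

00:25:50;12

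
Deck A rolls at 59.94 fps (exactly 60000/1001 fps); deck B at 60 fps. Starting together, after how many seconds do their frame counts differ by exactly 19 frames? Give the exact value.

19019/60 seconds

The gap grows by |60 − 60000/1001| = 60/1001 frames per second.
Time for a 19-frame gap: 19 ÷ (60/1001) = 19019/60 s.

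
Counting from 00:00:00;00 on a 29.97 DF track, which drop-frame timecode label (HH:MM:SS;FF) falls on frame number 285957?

Each 10-minute DF block holds 10 × 60 × 30 − 9 × 2 = 17982 frames. 285957 ÷ 17982 → 15 full blocks, remainder 16227.
Within the partial block the first minute is 1800 frames and each further minute 1798, so 9 further minute boundaries passed. Total skipped labels = 18 × 15 + 2 × 9 = 288.
Non-drop label index = 285957 + 288 = 286245; at 30 labels/s that is 02:39:01:15, i.e. DF 02:39:01;15.

02:39:01;15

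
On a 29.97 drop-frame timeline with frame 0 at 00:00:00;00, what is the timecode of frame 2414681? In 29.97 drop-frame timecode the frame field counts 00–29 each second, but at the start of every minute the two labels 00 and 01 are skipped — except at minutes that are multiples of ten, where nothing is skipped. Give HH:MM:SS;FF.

22:22:49;27

Each 10-minute DF block holds 10 × 60 × 30 − 9 × 2 = 17982 frames. 2414681 ÷ 17982 → 134 full blocks, remainder 5093.
Within the partial block the first minute is 1800 frames and each further minute 1798, so 2 further minute boundaries passed. Total skipped labels = 18 × 134 + 2 × 2 = 2416.
Non-drop label index = 2414681 + 2416 = 2417097; at 30 labels/s that is 22:22:49:27, i.e. DF 22:22:49;27.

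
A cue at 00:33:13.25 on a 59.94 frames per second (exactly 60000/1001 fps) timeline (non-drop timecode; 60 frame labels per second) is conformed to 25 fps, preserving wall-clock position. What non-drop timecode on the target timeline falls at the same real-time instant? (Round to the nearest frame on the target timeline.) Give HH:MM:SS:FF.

Source frame index: (0×3600 + 33×60 + 13) × 60 + 25 = 119605.
Real time: 119605 / (60000/1001) = 23944921/12000 s.
Target frame: (23944921/12000) × (25) = 23944921/480 ≈ 49885.252 → 49885.
At 25 labels/s: frame 49885 → 00:33:15:10.

00:33:15:10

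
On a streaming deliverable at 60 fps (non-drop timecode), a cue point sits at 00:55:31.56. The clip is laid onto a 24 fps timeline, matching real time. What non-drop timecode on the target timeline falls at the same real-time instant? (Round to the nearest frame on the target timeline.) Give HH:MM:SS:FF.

Source frame index: (0×3600 + 55×60 + 31) × 60 + 56 = 199916.
Real time: 199916 / (60) = 49979/15 s.
Target frame: (49979/15) × (24) = 399832/5 ≈ 79966.400 → 79966.
At 24 labels/s: frame 79966 → 00:55:31:22.

00:55:31:22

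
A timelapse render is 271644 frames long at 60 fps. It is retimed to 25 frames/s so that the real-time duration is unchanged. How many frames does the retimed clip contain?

113185 frames

Target frames = source frames × (target rate / source rate) = 271644 × (25)/(60) = 271644 × 5/12 = 113185.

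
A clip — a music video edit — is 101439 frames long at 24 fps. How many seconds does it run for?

Running time = 101439 / (24) = 4226.625 s.

4226.625 seconds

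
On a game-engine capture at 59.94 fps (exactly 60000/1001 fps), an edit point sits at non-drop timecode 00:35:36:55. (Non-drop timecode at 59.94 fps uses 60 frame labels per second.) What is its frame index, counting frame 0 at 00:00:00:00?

128215

Total seconds to the label: (0 × 3600 + 35 × 60 + 36) = 2136.
Frame index = 2136 × 60 + 55 = 128215.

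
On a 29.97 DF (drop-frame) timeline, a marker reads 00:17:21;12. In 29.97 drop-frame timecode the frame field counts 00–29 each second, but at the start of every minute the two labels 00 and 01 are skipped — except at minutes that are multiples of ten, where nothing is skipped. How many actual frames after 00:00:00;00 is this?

Complete 10-minute blocks: 1, each 17982 frames → 17982.
Remaining 7 whole minutes in the current block: 1800 + 6 × 1798 = 12588 frames.
Within the current minute: 21 × 30 + 12 − 2 = 640 (labels ;00/;01 skipped at this minute). Total = 17982 + 12588 + 640 = 31210.

31210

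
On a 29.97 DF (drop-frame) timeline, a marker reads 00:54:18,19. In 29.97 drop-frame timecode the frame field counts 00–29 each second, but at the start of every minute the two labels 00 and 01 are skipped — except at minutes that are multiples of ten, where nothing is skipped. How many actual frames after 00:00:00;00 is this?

97661

As if non-drop at 30 labels/s: (0 × 3600 + 54 × 60 + 18) × 30 + 19 = 97759.
Minute boundaries passed: 54; those not divisible by 10: 54 − 5 = 49; dropped labels = 2 × 49 = 98.
Actual frame index = 97759 − 98 = 97661.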